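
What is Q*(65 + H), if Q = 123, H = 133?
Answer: 24354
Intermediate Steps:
Q*(65 + H) = 123*(65 + 133) = 123*198 = 24354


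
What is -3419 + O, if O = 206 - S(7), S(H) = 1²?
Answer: -3214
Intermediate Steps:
S(H) = 1
O = 205 (O = 206 - 1*1 = 206 - 1 = 205)
-3419 + O = -3419 + 205 = -3214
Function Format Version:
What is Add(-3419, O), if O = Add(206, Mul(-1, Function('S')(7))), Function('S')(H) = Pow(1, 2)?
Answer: -3214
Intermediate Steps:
Function('S')(H) = 1
O = 205 (O = Add(206, Mul(-1, 1)) = Add(206, -1) = 205)
Add(-3419, O) = Add(-3419, 205) = -3214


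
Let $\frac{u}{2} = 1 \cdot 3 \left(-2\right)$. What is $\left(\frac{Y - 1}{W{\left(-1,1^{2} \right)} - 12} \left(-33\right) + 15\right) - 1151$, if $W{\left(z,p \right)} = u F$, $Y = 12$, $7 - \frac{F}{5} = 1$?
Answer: $- \frac{140743}{124} \approx -1135.0$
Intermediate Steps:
$F = 30$ ($F = 35 - 5 = 30$)
$u = -12$ ($u = 2 \cdot 1 \cdot 3 \left(-2\right) = 2 \cdot 3 \left(-2\right) = 2 \left(-6\right) = -12$)
$W{\left(z,p \right)} = -360$ ($W{\left(z,p \right)} = \left(-12\right) 30 = -360$)
$\left(\frac{Y - 1}{W{\left(-1,1^{2} \right)} - 12} \left(-33\right) + 15\right) - 1151 = \left(\frac{12 - 1}{-360 - 12} \left(-33\right) + 15\right) - 1151 = \left(\frac{11}{-372} \left(-33\right) + 15\right) - 1151 = \left(11 \left(- \frac{1}{372}\right) \left(-33\right) + 15\right) - 1151 = \left(\left(- \frac{11}{372}\right) \left(-33\right) + 15\right) - 1151 = \left(\frac{121}{124} + 15\right) - 1151 = \frac{1981}{124} - 1151 = - \frac{140743}{124}$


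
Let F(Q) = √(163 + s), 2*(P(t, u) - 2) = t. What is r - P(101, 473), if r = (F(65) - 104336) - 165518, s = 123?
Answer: -539813/2 + √286 ≈ -2.6989e+5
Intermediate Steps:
P(t, u) = 2 + t/2
F(Q) = √286 (F(Q) = √(163 + 123) = √286)
r = -269854 + √286 (r = (√286 - 104336) - 165518 = (-104336 + √286) - 165518 = -269854 + √286 ≈ -2.6984e+5)
r - P(101, 473) = (-269854 + √286) - (2 + (½)*101) = (-269854 + √286) - (2 + 101/2) = (-269854 + √286) - 1*105/2 = (-269854 + √286) - 105/2 = -539813/2 + √286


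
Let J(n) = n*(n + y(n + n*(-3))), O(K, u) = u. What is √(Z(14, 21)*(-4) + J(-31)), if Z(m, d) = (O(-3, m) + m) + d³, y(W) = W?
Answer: I*√38117 ≈ 195.24*I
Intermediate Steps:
J(n) = -n² (J(n) = n*(n + (n + n*(-3))) = n*(n + (n - 3*n)) = n*(n - 2*n) = n*(-n) = -n²)
Z(m, d) = d³ + 2*m (Z(m, d) = (m + m) + d³ = 2*m + d³ = d³ + 2*m)
√(Z(14, 21)*(-4) + J(-31)) = √((21³ + 2*14)*(-4) - 1*(-31)²) = √((9261 + 28)*(-4) - 1*961) = √(9289*(-4) - 961) = √(-37156 - 961) = √(-38117) = I*√38117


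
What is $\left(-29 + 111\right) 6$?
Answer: $492$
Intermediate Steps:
$\left(-29 + 111\right) 6 = 82 \cdot 6 = 492$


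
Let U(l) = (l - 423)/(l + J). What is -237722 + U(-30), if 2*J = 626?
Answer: -67275779/283 ≈ -2.3772e+5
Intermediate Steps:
J = 313 (J = (½)*626 = 313)
U(l) = (-423 + l)/(313 + l) (U(l) = (l - 423)/(l + 313) = (-423 + l)/(313 + l))
-237722 + U(-30) = -237722 + (-423 - 30)/(313 - 30) = -237722 - 453/283 = -67275779/283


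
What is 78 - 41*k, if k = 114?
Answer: -4596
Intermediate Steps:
78 - 41*k = 78 - 41*114 = 78 - 4674 = -4596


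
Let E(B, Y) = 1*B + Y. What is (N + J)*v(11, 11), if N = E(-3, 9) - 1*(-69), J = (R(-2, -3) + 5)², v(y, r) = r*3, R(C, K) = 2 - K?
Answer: 5775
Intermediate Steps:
E(B, Y) = B + Y
v(y, r) = 3*r
J = 100 (J = ((2 - 1*(-3)) + 5)² = ((2 + 3) + 5)² = (5 + 5)² = 10² = 100)
N = 75 (N = (-3 + 9) - 1*(-69) = 6 + 69 = 75)
(N + J)*v(11, 11) = (75 + 100)*(3*11) = 175*33 = 5775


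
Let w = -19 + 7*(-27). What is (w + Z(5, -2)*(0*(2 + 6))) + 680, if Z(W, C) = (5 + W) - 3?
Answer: 472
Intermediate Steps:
Z(W, C) = 2 + W
w = -208 (w = -19 - 189 = -208)
(w + Z(5, -2)*(0*(2 + 6))) + 680 = (-208 + (2 + 5)*(0*(2 + 6))) + 680 = (-208 + 7*(0*8)) + 680 = (-208 + 7*0) + 680 = (-208 + 0) + 680 = -208 + 680 = 472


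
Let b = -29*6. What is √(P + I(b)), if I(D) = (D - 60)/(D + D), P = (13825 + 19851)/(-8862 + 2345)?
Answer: I*√13106433130/53998 ≈ 2.1201*I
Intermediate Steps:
b = -174
P = -33676/6517 (P = 33676/(-6517) = 33676*(-1/6517) = -33676/6517 ≈ -5.1674)
I(D) = (-60 + D)/(2*D) (I(D) = (-60 + D)/((2*D)) = (-60 + D)*(1/(2*D)) = (-60 + D)/(2*D))
√(P + I(b)) = √(-33676/6517 + (½)*(-60 - 174)/(-174)) = √(-33676/6517 + (½)*(-1/174)*(-234)) = √(-33676/6517 + 39/58) = √(-1699045/377986) = I*√13106433130/53998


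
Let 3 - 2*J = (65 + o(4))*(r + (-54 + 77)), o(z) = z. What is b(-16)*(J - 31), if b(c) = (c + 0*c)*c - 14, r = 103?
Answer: -1059113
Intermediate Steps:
b(c) = -14 + c**2 (b(c) = (c + 0)*c - 14 = c*c - 14 = c**2 - 14 = -14 + c**2)
J = -8691/2 (J = 3/2 - (65 + 4)*(103 + (-54 + 77))/2 = 3/2 - 69*(103 + 23)/2 = 3/2 - 69*126/2 = 3/2 - 1/2*8694 = 3/2 - 4347 = -8691/2 ≈ -4345.5)
b(-16)*(J - 31) = (-14 + (-16)**2)*(-8691/2 - 31) = (-14 + 256)*(-8753/2) = 242*(-8753/2) = -1059113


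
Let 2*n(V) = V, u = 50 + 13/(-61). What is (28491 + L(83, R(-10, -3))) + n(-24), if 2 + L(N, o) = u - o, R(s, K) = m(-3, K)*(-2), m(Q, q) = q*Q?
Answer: 1741232/61 ≈ 28545.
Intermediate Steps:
m(Q, q) = Q*q
u = 3037/61 (u = 50 + 13*(-1/61) = 50 - 13/61 = 3037/61 ≈ 49.787)
n(V) = V/2
R(s, K) = 6*K (R(s, K) = -3*K*(-2) = 6*K)
L(N, o) = 2915/61 - o (L(N, o) = -2 + (3037/61 - o) = 2915/61 - o)
(28491 + L(83, R(-10, -3))) + n(-24) = (28491 + (2915/61 - 6*(-3))) + (½)*(-24) = (28491 + (2915/61 - 1*(-18))) - 12 = (28491 + (2915/61 + 18)) - 12 = (28491 + 4013/61) - 12 = 1741964/61 - 12 = 1741232/61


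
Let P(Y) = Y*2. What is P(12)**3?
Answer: 13824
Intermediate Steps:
P(Y) = 2*Y
P(12)**3 = (2*12)**3 = 24**3 = 13824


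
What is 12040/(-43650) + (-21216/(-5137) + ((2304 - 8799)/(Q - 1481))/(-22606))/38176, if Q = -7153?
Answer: -15355735391716042369/55692760974936243840 ≈ -0.27572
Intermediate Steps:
12040/(-43650) + (-21216/(-5137) + ((2304 - 8799)/(Q - 1481))/(-22606))/38176 = 12040/(-43650) + (-21216/(-5137) + ((2304 - 8799)/(-7153 - 1481))/(-22606))/38176 = 12040*(-1/43650) + (-21216*(-1/5137) - 6495/(-8634)*(-1/22606))*(1/38176) = -1204/4365 + (21216/5137 - 6495*(-1/8634)*(-1/22606))*(1/38176) = -1204/4365 + (21216/5137 + (2165/2878)*(-1/22606))*(1/38176) = -1204/4365 + (21216/5137 - 2165/65060068)*(1/38176) = -1204/4365 + (1380303281083/334213569316)*(1/38176) = -1204/4365 + 1380303281083/12758937222207616 = -15355735391716042369/55692760974936243840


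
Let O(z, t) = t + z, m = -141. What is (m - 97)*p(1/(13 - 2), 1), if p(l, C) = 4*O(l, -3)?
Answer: 30464/11 ≈ 2769.5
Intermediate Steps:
p(l, C) = -12 + 4*l (p(l, C) = 4*(-3 + l) = -12 + 4*l)
(m - 97)*p(1/(13 - 2), 1) = (-141 - 97)*(-12 + 4/(13 - 2)) = -238*(-12 + 4/11) = -238*(-128/11) = 30464/11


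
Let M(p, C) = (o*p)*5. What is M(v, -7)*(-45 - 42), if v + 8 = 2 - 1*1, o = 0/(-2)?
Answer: 0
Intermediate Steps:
o = 0 (o = 0*(-1/2) = 0)
v = -7 (v = -8 + (2 - 1*1) = -8 + (2 - 1) = -8 + 1 = -7)
M(p, C) = 0 (M(p, C) = (0*p)*5 = 0*5 = 0)
M(v, -7)*(-45 - 42) = 0*(-45 - 42) = 0*(-87) = 0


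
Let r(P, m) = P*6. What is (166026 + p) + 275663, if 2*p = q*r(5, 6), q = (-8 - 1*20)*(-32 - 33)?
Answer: 468989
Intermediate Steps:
r(P, m) = 6*P
q = 1820 (q = (-8 - 20)*(-65) = -28*(-65) = 1820)
p = 27300 (p = (1820*(6*5))/2 = (1820*30)/2 = (½)*54600 = 27300)
(166026 + p) + 275663 = (166026 + 27300) + 275663 = 193326 + 275663 = 468989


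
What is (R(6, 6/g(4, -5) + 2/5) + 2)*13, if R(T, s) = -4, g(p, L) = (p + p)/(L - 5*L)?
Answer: -26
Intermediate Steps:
g(p, L) = -p/(2*L) (g(p, L) = (2*p)/((-4*L)) = (2*p)*(-1/(4*L)) = -p/(2*L))
(R(6, 6/g(4, -5) + 2/5) + 2)*13 = (-4 + 2)*13 = -2*13 = -26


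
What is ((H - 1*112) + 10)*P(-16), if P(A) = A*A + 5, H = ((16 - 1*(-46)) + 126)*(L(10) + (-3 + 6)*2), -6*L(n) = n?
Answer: 186006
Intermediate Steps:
L(n) = -n/6
H = 2444/3 (H = ((16 - 1*(-46)) + 126)*(-⅙*10 + (-3 + 6)*2) = ((16 + 46) + 126)*(-5/3 + 3*2) = (62 + 126)*(-5/3 + 6) = 188*(13/3) = 2444/3 ≈ 814.67)
P(A) = 5 + A² (P(A) = A² + 5 = 5 + A²)
((H - 1*112) + 10)*P(-16) = ((2444/3 - 1*112) + 10)*(5 + (-16)²) = ((2444/3 - 112) + 10)*(5 + 256) = (2108/3 + 10)*261 = (2138/3)*261 = 186006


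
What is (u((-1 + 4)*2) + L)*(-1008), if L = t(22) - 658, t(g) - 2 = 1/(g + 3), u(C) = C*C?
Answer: 15622992/25 ≈ 6.2492e+5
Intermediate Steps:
u(C) = C²
t(g) = 2 + 1/(3 + g) (t(g) = 2 + 1/(g + 3) = 2 + 1/(3 + g))
L = -16399/25 (L = (7 + 2*22)/(3 + 22) - 658 = (7 + 44)/25 - 658 = (1/25)*51 - 658 = 51/25 - 658 = -16399/25 ≈ -655.96)
(u((-1 + 4)*2) + L)*(-1008) = (((-1 + 4)*2)² - 16399/25)*(-1008) = ((3*2)² - 16399/25)*(-1008) = (6² - 16399/25)*(-1008) = (36 - 16399/25)*(-1008) = -15499/25*(-1008) = 15622992/25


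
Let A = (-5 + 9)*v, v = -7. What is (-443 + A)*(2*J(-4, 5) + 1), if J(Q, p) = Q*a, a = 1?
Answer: 3297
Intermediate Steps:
J(Q, p) = Q (J(Q, p) = Q*1 = Q)
A = -28 (A = (-5 + 9)*(-7) = 4*(-7) = -28)
(-443 + A)*(2*J(-4, 5) + 1) = (-443 - 28)*(2*(-4) + 1) = -471*(-8 + 1) = -471*(-7) = 3297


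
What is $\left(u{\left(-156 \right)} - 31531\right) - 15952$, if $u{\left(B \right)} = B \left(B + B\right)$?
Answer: $1189$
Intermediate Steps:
$u{\left(B \right)} = 2 B^{2}$ ($u{\left(B \right)} = B 2 B = 2 B^{2}$)
$\left(u{\left(-156 \right)} - 31531\right) - 15952 = \left(2 \left(-156\right)^{2} - 31531\right) - 15952 = \left(2 \cdot 24336 - 31531\right) - 15952 = \left(48672 - 31531\right) - 15952 = 17141 - 15952 = 1189$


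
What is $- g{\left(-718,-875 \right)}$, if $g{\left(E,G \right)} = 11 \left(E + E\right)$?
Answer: $15796$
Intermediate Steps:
$g{\left(E,G \right)} = 22 E$ ($g{\left(E,G \right)} = 11 \cdot 2 E = 22 E$)
$- g{\left(-718,-875 \right)} = - 22 \left(-718\right) = \left(-1\right) \left(-15796\right) = 15796$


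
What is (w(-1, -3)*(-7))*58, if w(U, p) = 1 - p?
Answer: -1624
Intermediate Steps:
(w(-1, -3)*(-7))*58 = ((1 - 1*(-3))*(-7))*58 = ((1 + 3)*(-7))*58 = (4*(-7))*58 = -28*58 = -1624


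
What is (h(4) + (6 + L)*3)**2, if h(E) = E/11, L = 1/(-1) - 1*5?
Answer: 16/121 ≈ 0.13223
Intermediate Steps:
L = -6 (L = -1 - 5 = -6)
h(E) = E/11 (h(E) = E*(1/11) = E/11)
(h(4) + (6 + L)*3)**2 = ((1/11)*4 + (6 - 6)*3)**2 = (4/11 + 0*3)**2 = (4/11 + 0)**2 = (4/11)**2 = 16/121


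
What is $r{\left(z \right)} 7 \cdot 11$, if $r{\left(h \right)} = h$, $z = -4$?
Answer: $-308$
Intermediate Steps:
$r{\left(z \right)} 7 \cdot 11 = \left(-4\right) 7 \cdot 11 = \left(-28\right) 11 = -308$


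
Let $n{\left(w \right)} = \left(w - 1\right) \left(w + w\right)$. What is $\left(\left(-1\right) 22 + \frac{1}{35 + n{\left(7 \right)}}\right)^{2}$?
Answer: $\frac{6848689}{14161} \approx 483.63$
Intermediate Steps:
$n{\left(w \right)} = 2 w \left(-1 + w\right)$ ($n{\left(w \right)} = \left(-1 + w\right) 2 w = 2 w \left(-1 + w\right)$)
$\left(\left(-1\right) 22 + \frac{1}{35 + n{\left(7 \right)}}\right)^{2} = \left(\left(-1\right) 22 + \frac{1}{35 + 2 \cdot 7 \left(-1 + 7\right)}\right)^{2} = \left(-22 + \frac{1}{35 + 2 \cdot 7 \cdot 6}\right)^{2} = \left(-22 + \frac{1}{35 + 84}\right)^{2} = \left(-22 + \frac{1}{119}\right)^{2} = \left(- \frac{2617}{119}\right)^{2} = \frac{6848689}{14161}$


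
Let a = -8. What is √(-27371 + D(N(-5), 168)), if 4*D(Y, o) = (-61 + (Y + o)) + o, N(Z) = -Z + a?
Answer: I*√27303 ≈ 165.24*I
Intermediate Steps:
N(Z) = -8 - Z (N(Z) = -Z - 8 = -8 - Z)
D(Y, o) = -61/4 + o/2 + Y/4 (D(Y, o) = ((-61 + (Y + o)) + o)/4 = ((-61 + Y + o) + o)/4 = (-61 + Y + 2*o)/4 = -61/4 + o/2 + Y/4)
√(-27371 + D(N(-5), 168)) = √(-27371 + (-61/4 + (½)*168 + (-8 - 1*(-5))/4)) = √(-27371 + (-61/4 + 84 + (-8 + 5)/4)) = √(-27371 + (-61/4 + 84 + (¼)*(-3))) = √(-27371 + (-61/4 + 84 - ¾)) = √(-27371 + 68) = √(-27303) = I*√27303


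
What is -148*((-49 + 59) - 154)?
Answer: 21312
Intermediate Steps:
-148*((-49 + 59) - 154) = -148*(10 - 154) = -148*(-144) = 21312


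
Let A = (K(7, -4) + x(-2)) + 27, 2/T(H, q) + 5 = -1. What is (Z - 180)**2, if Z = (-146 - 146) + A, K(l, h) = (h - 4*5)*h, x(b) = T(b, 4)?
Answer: 1098304/9 ≈ 1.2203e+5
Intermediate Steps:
T(H, q) = -1/3 (T(H, q) = 2/(-5 - 1) = 2/(-6) = 2*(-1/6) = -1/3)
x(b) = -1/3
K(l, h) = h*(-20 + h) (K(l, h) = (h - 20)*h = (-20 + h)*h = h*(-20 + h))
A = 368/3 (A = (-4*(-20 - 4) - 1/3) + 27 = (-4*(-24) - 1/3) + 27 = (96 - 1/3) + 27 = 287/3 + 27 = 368/3 ≈ 122.67)
Z = -508/3 (Z = (-146 - 146) + 368/3 = -292 + 368/3 = -508/3 ≈ -169.33)
(Z - 180)**2 = (-508/3 - 180)**2 = (-1048/3)**2 = 1098304/9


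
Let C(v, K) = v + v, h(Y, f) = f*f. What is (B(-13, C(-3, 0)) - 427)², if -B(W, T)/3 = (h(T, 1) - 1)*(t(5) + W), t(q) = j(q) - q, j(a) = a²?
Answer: 182329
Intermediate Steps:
h(Y, f) = f²
C(v, K) = 2*v
t(q) = q² - q
B(W, T) = 0 (B(W, T) = -3*(1² - 1)*(5*(-1 + 5) + W) = -3*(1 - 1)*(5*4 + W) = -0*(20 + W) = -3*0 = 0)
(B(-13, C(-3, 0)) - 427)² = (0 - 427)² = (-427)² = 182329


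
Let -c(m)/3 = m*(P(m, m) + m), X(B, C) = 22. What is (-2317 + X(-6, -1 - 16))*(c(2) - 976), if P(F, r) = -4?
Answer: 2212380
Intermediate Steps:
c(m) = -3*m*(-4 + m)
(-2317 + X(-6, -1 - 16))*(c(2) - 976) = (-2317 + 22)*(3*2*(4 - 1*2) - 976) = -2295*(3*2*(4 - 2) - 976) = -2295*(3*2*2 - 976) = -2295*(12 - 976) = -2295*(-964) = 2212380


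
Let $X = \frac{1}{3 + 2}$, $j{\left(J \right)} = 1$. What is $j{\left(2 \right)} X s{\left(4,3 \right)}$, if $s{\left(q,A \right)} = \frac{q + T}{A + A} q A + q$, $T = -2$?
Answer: $\frac{8}{5} \approx 1.6$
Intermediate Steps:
$s{\left(q,A \right)} = q + \frac{q \left(-2 + q\right)}{2}$ ($s{\left(q,A \right)} = \frac{q - 2}{A + A} q A + q = \frac{-2 + q}{2 A} q A + q = \frac{q \left(-2 + q\right)}{2 A} A + q = \frac{q \left(-2 + q\right)}{2} + q = q + \frac{q \left(-2 + q\right)}{2}$)
$X = \frac{1}{5} \approx 0.2$
$j{\left(2 \right)} X s{\left(4,3 \right)} = 1 \cdot \frac{1}{5} \frac{4^{2}}{2} = \frac{\frac{1}{2} \cdot 16}{5} = \frac{1}{5} \cdot 8 = \frac{8}{5}$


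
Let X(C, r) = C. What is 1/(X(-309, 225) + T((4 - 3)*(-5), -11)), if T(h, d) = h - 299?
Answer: -1/613 ≈ -0.0016313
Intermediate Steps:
T(h, d) = -299 + h
1/(X(-309, 225) + T((4 - 3)*(-5), -11)) = 1/(-309 + (-299 + (4 - 3)*(-5))) = 1/(-309 + (-299 + 1*(-5))) = 1/(-309 + (-299 - 5)) = 1/(-309 - 304) = 1/(-613) = -1/613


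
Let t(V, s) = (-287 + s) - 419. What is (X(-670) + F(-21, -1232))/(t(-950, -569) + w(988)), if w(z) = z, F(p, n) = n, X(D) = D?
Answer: 1902/287 ≈ 6.6272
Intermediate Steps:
t(V, s) = -706 + s
(X(-670) + F(-21, -1232))/(t(-950, -569) + w(988)) = (-670 - 1232)/((-706 - 569) + 988) = -1902/(-1275 + 988) = -1902/(-287) = -1902*(-1/287) = 1902/287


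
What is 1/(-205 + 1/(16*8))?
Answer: -128/26239 ≈ -0.0048782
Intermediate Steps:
1/(-205 + 1/(16*8)) = 1/(-205 + 1/128) = 1/(-26239/128) = -128/26239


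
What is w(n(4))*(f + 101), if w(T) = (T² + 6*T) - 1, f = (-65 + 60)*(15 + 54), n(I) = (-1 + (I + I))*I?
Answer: -232044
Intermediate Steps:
n(I) = I*(-1 + 2*I) (n(I) = (-1 + 2*I)*I = I*(-1 + 2*I))
f = -345 (f = -5*69 = -345)
w(T) = -1 + T² + 6*T
w(n(4))*(f + 101) = (-1 + (4*(-1 + 2*4))² + 6*(4*(-1 + 2*4)))*(-345 + 101) = (-1 + (4*(-1 + 8))² + 6*(4*(-1 + 8)))*(-244) = (-1 + (4*7)² + 6*(4*7))*(-244) = (-1 + 28² + 6*28)*(-244) = (-1 + 784 + 168)*(-244) = 951*(-244) = -232044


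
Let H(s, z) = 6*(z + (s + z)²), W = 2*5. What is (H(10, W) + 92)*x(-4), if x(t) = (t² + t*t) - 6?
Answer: 66352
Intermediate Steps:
W = 10
H(s, z) = 6*z + 6*(s + z)²
x(t) = -6 + 2*t² (x(t) = (t² + t²) - 6 = 2*t² - 6 = -6 + 2*t²)
(H(10, W) + 92)*x(-4) = ((6*10 + 6*(10 + 10)²) + 92)*(-6 + 2*(-4)²) = ((60 + 6*20²) + 92)*(-6 + 2*16) = ((60 + 6*400) + 92)*(-6 + 32) = ((60 + 2400) + 92)*26 = (2460 + 92)*26 = 2552*26 = 66352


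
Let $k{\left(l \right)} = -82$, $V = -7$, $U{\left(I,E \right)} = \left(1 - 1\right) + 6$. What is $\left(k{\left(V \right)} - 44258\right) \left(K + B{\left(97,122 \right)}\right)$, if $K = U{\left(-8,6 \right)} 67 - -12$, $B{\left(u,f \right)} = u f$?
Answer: $-543076320$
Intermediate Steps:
$U{\left(I,E \right)} = 6$ ($U{\left(I,E \right)} = 0 + 6 = 6$)
$B{\left(u,f \right)} = f u$
$K = 414$ ($K = 6 \cdot 67 - -12 = 402 + 12 = 414$)
$\left(k{\left(V \right)} - 44258\right) \left(K + B{\left(97,122 \right)}\right) = \left(-82 - 44258\right) \left(414 + 122 \cdot 97\right) = - 44340 \left(414 + 11834\right) = \left(-44340\right) 12248 = -543076320$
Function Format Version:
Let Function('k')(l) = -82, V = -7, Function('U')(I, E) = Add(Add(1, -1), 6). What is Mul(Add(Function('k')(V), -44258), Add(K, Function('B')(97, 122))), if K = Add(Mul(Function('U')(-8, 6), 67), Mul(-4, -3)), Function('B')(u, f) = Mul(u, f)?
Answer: -543076320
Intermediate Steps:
Function('U')(I, E) = 6 (Function('U')(I, E) = Add(0, 6) = 6)
Function('B')(u, f) = Mul(f, u)
K = 414 (K = Add(Mul(6, 67), Mul(-4, -3)) = Add(402, 12) = 414)
Mul(Add(Function('k')(V), -44258), Add(K, Function('B')(97, 122))) = Mul(Add(-82, -44258), Add(414, Mul(122, 97))) = Mul(-44340, Add(414, 11834)) = Mul(-44340, 12248) = -543076320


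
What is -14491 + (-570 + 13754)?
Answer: -1307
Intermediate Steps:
-14491 + (-570 + 13754) = -14491 + 13184 = -1307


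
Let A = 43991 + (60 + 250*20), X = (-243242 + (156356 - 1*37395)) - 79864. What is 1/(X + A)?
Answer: -1/155094 ≈ -6.4477e-6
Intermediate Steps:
X = -204145 (X = (-243242 + (156356 - 37395)) - 79864 = (-243242 + 118961) - 79864 = -124281 - 79864 = -204145)
A = 49051 (A = 43991 + (60 + 5000) = 43991 + 5060 = 49051)
1/(X + A) = 1/(-204145 + 49051) = 1/(-155094) = -1/155094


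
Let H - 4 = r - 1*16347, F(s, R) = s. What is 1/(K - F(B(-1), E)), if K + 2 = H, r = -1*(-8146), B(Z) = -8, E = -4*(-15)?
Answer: -1/8191 ≈ -0.00012209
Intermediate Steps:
E = 60
r = 8146
H = -8197 (H = 4 + (8146 - 1*16347) = 4 + (8146 - 16347) = 4 - 8201 = -8197)
K = -8199 (K = -2 - 8197 = -8199)
1/(K - F(B(-1), E)) = 1/(-8199 - 1*(-8)) = 1/(-8199 + 8) = 1/(-8191) = -1/8191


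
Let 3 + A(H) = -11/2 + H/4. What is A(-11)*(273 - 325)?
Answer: 585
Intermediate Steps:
A(H) = -17/2 + H/4 (A(H) = -3 + (-11/2 + H/4) = -17/2 + H/4)
A(-11)*(273 - 325) = (-17/2 + (1/4)*(-11))*(273 - 325) = (-17/2 - 11/4)*(-52) = -45/4*(-52) = 585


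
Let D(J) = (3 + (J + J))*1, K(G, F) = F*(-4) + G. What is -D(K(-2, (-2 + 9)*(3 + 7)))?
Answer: 561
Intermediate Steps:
K(G, F) = G - 4*F (K(G, F) = -4*F + G = G - 4*F)
D(J) = 3 + 2*J (D(J) = (3 + 2*J)*1 = 3 + 2*J)
-D(K(-2, (-2 + 9)*(3 + 7))) = -(3 + 2*(-2 - 4*(-2 + 9)*(3 + 7))) = -(3 + 2*(-2 - 28*10)) = -(3 + 2*(-2 - 4*70)) = -(3 + 2*(-2 - 280)) = -(3 + 2*(-282)) = -(3 - 564) = -1*(-561) = 561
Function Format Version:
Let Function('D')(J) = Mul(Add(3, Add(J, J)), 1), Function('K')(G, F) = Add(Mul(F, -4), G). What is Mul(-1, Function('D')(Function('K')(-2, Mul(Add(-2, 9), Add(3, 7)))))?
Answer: 561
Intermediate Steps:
Function('K')(G, F) = Add(G, Mul(-4, F)) (Function('K')(G, F) = Add(Mul(-4, F), G) = Add(G, Mul(-4, F)))
Function('D')(J) = Add(3, Mul(2, J)) (Function('D')(J) = Mul(Add(3, Mul(2, J)), 1) = Add(3, Mul(2, J)))
Mul(-1, Function('D')(Function('K')(-2, Mul(Add(-2, 9), Add(3, 7))))) = Mul(-1, Add(3, Mul(2, Add(-2, Mul(-4, Mul(Add(-2, 9), Add(3, 7))))))) = Mul(-1, Add(3, Mul(2, Add(-2, Mul(-4, Mul(7, 10)))))) = Mul(-1, Add(3, Mul(2, Add(-2, Mul(-4, 70))))) = Mul(-1, Add(3, Mul(2, Add(-2, -280)))) = Mul(-1, Add(3, Mul(2, -282))) = Mul(-1, Add(3, -564)) = Mul(-1, -561) = 561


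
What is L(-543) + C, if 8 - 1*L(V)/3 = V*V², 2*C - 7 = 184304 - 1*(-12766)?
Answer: 960815167/2 ≈ 4.8041e+8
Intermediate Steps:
C = 197077/2 (C = 7/2 + (184304 - 1*(-12766))/2 = 7/2 + (184304 + 12766)/2 = 7/2 + (½)*197070 = 7/2 + 98535 = 197077/2 ≈ 98539.)
L(V) = 24 - 3*V³ (L(V) = 24 - 3*V*V² = 24 - 3*V³)
L(-543) + C = (24 - 3*(-543)³) + 197077/2 = (24 - 3*(-160103007)) + 197077/2 = (24 + 480309021) + 197077/2 = 480309045 + 197077/2 = 960815167/2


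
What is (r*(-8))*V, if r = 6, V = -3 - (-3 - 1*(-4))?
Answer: 192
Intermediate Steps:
V = -4 (V = -3 - (-3 + 4) = -3 - 1*1 = -3 - 1 = -4)
(r*(-8))*V = (6*(-8))*(-4) = -48*(-4) = 192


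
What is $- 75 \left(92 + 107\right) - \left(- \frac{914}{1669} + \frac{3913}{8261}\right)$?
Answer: $- \frac{205779044568}{13787609} \approx -14925.0$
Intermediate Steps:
$- 75 \left(92 + 107\right) - \left(- \frac{914}{1669} + \frac{3913}{8261}\right) = \left(-75\right) 199 - - \frac{1019757}{13787609} = -14925 + \left(\frac{914}{1669} - \frac{3913}{8261}\right) = -14925 + \frac{1019757}{13787609} = - \frac{205779044568}{13787609}$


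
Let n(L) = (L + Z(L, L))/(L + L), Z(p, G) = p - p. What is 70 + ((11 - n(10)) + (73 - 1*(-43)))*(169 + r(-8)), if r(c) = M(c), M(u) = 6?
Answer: 44415/2 ≈ 22208.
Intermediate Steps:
Z(p, G) = 0
r(c) = 6
n(L) = 1/2 (n(L) = (L + 0)/(L + L) = L/((2*L)) = L*(1/(2*L)) = 1/2)
70 + ((11 - n(10)) + (73 - 1*(-43)))*(169 + r(-8)) = 70 + ((11 - 1*1/2) + (73 - 1*(-43)))*(169 + 6) = 70 + ((11 - 1/2) + (73 + 43))*175 = 70 + (21/2 + 116)*175 = 70 + (253/2)*175 = 70 + 44275/2 = 44415/2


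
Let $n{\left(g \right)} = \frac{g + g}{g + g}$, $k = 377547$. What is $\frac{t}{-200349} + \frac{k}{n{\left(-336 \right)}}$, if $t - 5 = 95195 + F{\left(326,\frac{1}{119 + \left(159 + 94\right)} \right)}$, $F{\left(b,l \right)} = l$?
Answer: $\frac{28138477557515}{74529828} \approx 3.7755 \cdot 10^{5}$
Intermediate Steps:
$n{\left(g \right)} = 1$ ($n{\left(g \right)} = \frac{2 g}{2 g} = 2 g \frac{1}{2 g} = 1$)
$t = \frac{35414401}{372}$ ($t = 5 + \left(95195 + \frac{1}{119 + \left(159 + 94\right)}\right) = 5 + \left(95195 + \frac{1}{119 + 253}\right) = 5 + \left(95195 + \frac{1}{372}\right) = 5 + \frac{35412541}{372} = \frac{35414401}{372} \approx 95200.0$)
$\frac{t}{-200349} + \frac{k}{n{\left(-336 \right)}} = \frac{35414401}{372 \left(-200349\right)} + \frac{377547}{1} = \frac{35414401}{372} \left(- \frac{1}{200349}\right) + 377547 \cdot 1 = - \frac{35414401}{74529828} + 377547 = \frac{28138477557515}{74529828}$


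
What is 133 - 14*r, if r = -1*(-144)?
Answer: -1883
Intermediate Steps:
r = 144
133 - 14*r = 133 - 14*144 = 133 - 2016 = -1883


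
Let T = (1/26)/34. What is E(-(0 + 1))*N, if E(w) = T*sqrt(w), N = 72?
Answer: 18*I/221 ≈ 0.081448*I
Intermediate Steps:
T = 1/884 (T = (1*(1/26))*(1/34) = (1/26)*(1/34) = 1/884 ≈ 0.0011312)
E(w) = sqrt(w)/884
E(-(0 + 1))*N = (sqrt(-(0 + 1))/884)*72 = (sqrt(-1*1)/884)*72 = (sqrt(-1)/884)*72 = (I/884)*72 = 18*I/221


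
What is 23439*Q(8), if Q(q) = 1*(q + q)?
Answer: 375024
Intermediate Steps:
Q(q) = 2*q (Q(q) = 1*(2*q) = 2*q)
23439*Q(8) = 23439*(2*8) = 23439*16 = 375024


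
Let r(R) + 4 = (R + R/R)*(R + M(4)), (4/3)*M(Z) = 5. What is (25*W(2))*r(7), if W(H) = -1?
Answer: -2050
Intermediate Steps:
M(Z) = 15/4 (M(Z) = (¾)*5 = 15/4)
r(R) = -4 + (1 + R)*(15/4 + R) (r(R) = -4 + (R + R/R)*(R + 15/4) = -4 + (R + 1)*(15/4 + R) = -4 + (1 + R)*(15/4 + R))
(25*W(2))*r(7) = (25*(-1))*(-¼ + 7² + (19/4)*7) = -25*(-¼ + 49 + 133/4) = -25*82 = -2050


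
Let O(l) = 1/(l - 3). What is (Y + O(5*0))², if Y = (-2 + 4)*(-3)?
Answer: 361/9 ≈ 40.111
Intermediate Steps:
O(l) = 1/(-3 + l)
Y = -6 (Y = 2*(-3) = -6)
(Y + O(5*0))² = (-6 + 1/(-3 + 5*0))² = (-6 + 1/(-3 + 0))² = (-6 + 1/(-3))² = (-6 - ⅓)² = (-19/3)² = 361/9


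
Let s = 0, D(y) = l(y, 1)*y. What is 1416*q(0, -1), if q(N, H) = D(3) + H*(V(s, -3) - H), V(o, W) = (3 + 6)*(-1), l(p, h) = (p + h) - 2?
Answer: 19824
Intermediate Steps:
l(p, h) = -2 + h + p (l(p, h) = (h + p) - 2 = -2 + h + p)
D(y) = y*(-1 + y) (D(y) = (-2 + 1 + y)*y = (-1 + y)*y = y*(-1 + y))
V(o, W) = -9 (V(o, W) = 9*(-1) = -9)
q(N, H) = 6 + H*(-9 - H) (q(N, H) = 3*(-1 + 3) + H*(-9 - H) = 3*2 + H*(-9 - H) = 6 + H*(-9 - H))
1416*q(0, -1) = 1416*(6 - 1*(-1)² - 9*(-1)) = 1416*(6 - 1*1 + 9) = 1416*(6 - 1 + 9) = 1416*14 = 19824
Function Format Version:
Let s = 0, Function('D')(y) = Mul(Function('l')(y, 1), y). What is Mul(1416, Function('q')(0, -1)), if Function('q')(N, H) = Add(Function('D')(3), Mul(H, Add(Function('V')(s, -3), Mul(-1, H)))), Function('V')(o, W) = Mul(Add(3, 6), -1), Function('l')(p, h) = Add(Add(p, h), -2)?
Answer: 19824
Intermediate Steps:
Function('l')(p, h) = Add(-2, h, p) (Function('l')(p, h) = Add(Add(h, p), -2) = Add(-2, h, p))
Function('D')(y) = Mul(y, Add(-1, y)) (Function('D')(y) = Mul(Add(-2, 1, y), y) = Mul(Add(-1, y), y) = Mul(y, Add(-1, y)))
Function('V')(o, W) = -9 (Function('V')(o, W) = Mul(9, -1) = -9)
Function('q')(N, H) = Add(6, Mul(H, Add(-9, Mul(-1, H)))) (Function('q')(N, H) = Add(Mul(3, Add(-1, 3)), Mul(H, Add(-9, Mul(-1, H)))) = Add(Mul(3, 2), Mul(H, Add(-9, Mul(-1, H)))) = Add(6, Mul(H, Add(-9, Mul(-1, H)))))
Mul(1416, Function('q')(0, -1)) = Mul(1416, Add(6, Mul(-1, Pow(-1, 2)), Mul(-9, -1))) = Mul(1416, Add(6, Mul(-1, 1), 9)) = Mul(1416, Add(6, -1, 9)) = Mul(1416, 14) = 19824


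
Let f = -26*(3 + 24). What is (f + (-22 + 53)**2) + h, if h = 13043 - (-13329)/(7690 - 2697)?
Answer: 66430215/4993 ≈ 13305.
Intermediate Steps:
f = -702 (f = -26*27 = -702)
h = 65137028/4993 (h = 13043 - (-13329)/4993 = 13043 - 1*(-13329/4993) = 13043 + 13329/4993 = 65137028/4993 ≈ 13046.)
(f + (-22 + 53)**2) + h = (-702 + (-22 + 53)**2) + 65137028/4993 = (-702 + 31**2) + 65137028/4993 = (-702 + 961) + 65137028/4993 = 259 + 65137028/4993 = 66430215/4993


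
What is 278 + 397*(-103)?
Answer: -40613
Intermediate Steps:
278 + 397*(-103) = 278 - 40891 = -40613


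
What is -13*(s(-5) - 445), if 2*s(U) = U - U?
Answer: 5785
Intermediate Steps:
s(U) = 0 (s(U) = (U - U)/2 = (½)*0 = 0)
-13*(s(-5) - 445) = -13*(0 - 445) = -13*(-445) = 5785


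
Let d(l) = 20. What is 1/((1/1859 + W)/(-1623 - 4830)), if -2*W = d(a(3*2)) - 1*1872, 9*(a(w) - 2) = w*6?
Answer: -11996127/1721435 ≈ -6.9687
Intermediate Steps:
a(w) = 2 + 2*w/3 (a(w) = 2 + (w*6)/9 = 2 + (6*w)/9 = 2 + 2*w/3)
W = 926 (W = -(20 - 1*1872)/2 = -(20 - 1872)/2 = -½*(-1852) = 926)
1/((1/1859 + W)/(-1623 - 4830)) = 1/((1/1859 + 926)/(-1623 - 4830)) = 1/((1/1859 + 926)/(-6453)) = 1/((1721435/1859)*(-1/6453)) = 1/(-1721435/11996127) = -11996127/1721435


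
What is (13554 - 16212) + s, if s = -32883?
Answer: -35541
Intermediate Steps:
(13554 - 16212) + s = (13554 - 16212) - 32883 = -2658 - 32883 = -35541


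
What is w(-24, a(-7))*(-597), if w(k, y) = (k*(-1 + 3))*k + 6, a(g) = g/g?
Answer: -691326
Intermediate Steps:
a(g) = 1
w(k, y) = 6 + 2*k**2 (w(k, y) = (k*2)*k + 6 = (2*k)*k + 6 = 2*k**2 + 6 = 6 + 2*k**2)
w(-24, a(-7))*(-597) = (6 + 2*(-24)**2)*(-597) = (6 + 2*576)*(-597) = (6 + 1152)*(-597) = 1158*(-597) = -691326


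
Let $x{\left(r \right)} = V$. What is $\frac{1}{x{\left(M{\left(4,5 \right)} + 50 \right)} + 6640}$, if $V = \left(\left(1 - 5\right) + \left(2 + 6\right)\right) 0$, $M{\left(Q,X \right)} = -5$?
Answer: $\frac{1}{6640} \approx 0.0001506$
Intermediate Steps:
$V = 0$ ($V = \left(-4 + 8\right) 0 = 4 \cdot 0 = 0$)
$x{\left(r \right)} = 0$
$\frac{1}{x{\left(M{\left(4,5 \right)} + 50 \right)} + 6640} = \frac{1}{0 + 6640} = \frac{1}{6640}$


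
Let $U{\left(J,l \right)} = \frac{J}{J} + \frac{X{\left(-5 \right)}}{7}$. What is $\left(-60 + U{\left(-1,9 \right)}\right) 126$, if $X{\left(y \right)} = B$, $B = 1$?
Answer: $-7416$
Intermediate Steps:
$X{\left(y \right)} = 1$
$U{\left(J,l \right)} = \frac{8}{7}$ ($U{\left(J,l \right)} = \frac{J}{J} + 1 \cdot \frac{1}{7} = 1 + 1 \cdot \frac{1}{7} = 1 + \frac{1}{7} = \frac{8}{7}$)
$\left(-60 + U{\left(-1,9 \right)}\right) 126 = \left(-60 + \frac{8}{7}\right) 126 = \left(- \frac{412}{7}\right) 126 = -7416$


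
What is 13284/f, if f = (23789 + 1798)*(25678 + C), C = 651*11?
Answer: 1476/93361277 ≈ 1.5810e-5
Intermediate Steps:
C = 7161
f = 840251493 (f = (23789 + 1798)*(25678 + 7161) = 25587*32839 = 840251493)
13284/f = 13284/840251493 = 13284*(1/840251493) = 1476/93361277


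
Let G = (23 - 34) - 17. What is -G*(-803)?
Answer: -22484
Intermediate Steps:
G = -28 (G = -11 - 17 = -28)
-G*(-803) = -(-28)*(-803) = -1*22484 = -22484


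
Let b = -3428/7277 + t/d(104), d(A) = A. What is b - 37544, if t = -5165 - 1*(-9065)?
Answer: -545876457/14554 ≈ -37507.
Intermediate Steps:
t = 3900 (t = -5165 + 9065 = 3900)
b = 538919/14554 (b = -3428/7277 + 3900/104 = -3428*1/7277 + 3900*(1/104) = -3428/7277 + 75/2 = 538919/14554 ≈ 37.029)
b - 37544 = 538919/14554 - 37544 = -545876457/14554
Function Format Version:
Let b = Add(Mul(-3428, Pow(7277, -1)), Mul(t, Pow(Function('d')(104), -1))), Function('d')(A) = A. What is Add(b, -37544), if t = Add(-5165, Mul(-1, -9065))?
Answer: Rational(-545876457, 14554) ≈ -37507.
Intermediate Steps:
t = 3900 (t = Add(-5165, 9065) = 3900)
b = Rational(538919, 14554) (b = Add(Mul(-3428, Pow(7277, -1)), Mul(3900, Pow(104, -1))) = Add(Mul(-3428, Rational(1, 7277)), Mul(3900, Rational(1, 104))) = Add(Rational(-3428, 7277), Rational(75, 2)) = Rational(538919, 14554) ≈ 37.029)
Add(b, -37544) = Add(Rational(538919, 14554), -37544) = Rational(-545876457, 14554)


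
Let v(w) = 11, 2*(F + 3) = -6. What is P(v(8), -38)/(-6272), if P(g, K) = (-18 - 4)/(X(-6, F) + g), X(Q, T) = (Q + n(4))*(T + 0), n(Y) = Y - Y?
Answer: 11/147392 ≈ 7.4631e-5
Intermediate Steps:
n(Y) = 0
F = -6 (F = -3 + (½)*(-6) = -3 - 3 = -6)
X(Q, T) = Q*T (X(Q, T) = (Q + 0)*(T + 0) = Q*T)
P(g, K) = -22/(36 + g) (P(g, K) = (-18 - 4)/(-6*(-6) + g) = -22/(36 + g))
P(v(8), -38)/(-6272) = -22/(36 + 11)/(-6272) = -22/47*(-1/6272) = 11/147392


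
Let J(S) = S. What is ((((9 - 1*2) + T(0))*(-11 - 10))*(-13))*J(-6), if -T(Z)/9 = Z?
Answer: -11466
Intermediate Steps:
T(Z) = -9*Z
((((9 - 1*2) + T(0))*(-11 - 10))*(-13))*J(-6) = ((((9 - 1*2) - 9*0)*(-11 - 10))*(-13))*(-6) = ((((9 - 2) + 0)*(-21))*(-13))*(-6) = (((7 + 0)*(-21))*(-13))*(-6) = ((7*(-21))*(-13))*(-6) = -147*(-13)*(-6) = 1911*(-6) = -11466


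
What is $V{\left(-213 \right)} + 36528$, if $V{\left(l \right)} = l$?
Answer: $36315$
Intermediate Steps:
$V{\left(-213 \right)} + 36528 = -213 + 36528 = 36315$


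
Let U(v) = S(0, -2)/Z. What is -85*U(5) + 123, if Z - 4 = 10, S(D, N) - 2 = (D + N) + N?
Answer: 946/7 ≈ 135.14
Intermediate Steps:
S(D, N) = 2 + D + 2*N (S(D, N) = 2 + ((D + N) + N) = 2 + (D + 2*N) = 2 + D + 2*N)
Z = 14 (Z = 4 + 10 = 14)
U(v) = -1/7 (U(v) = (2 + 0 + 2*(-2))/14 = (2 + 0 - 4)*(1/14) = -2*1/14 = -1/7)
-85*U(5) + 123 = -85*(-1/7) + 123 = 85/7 + 123 = 946/7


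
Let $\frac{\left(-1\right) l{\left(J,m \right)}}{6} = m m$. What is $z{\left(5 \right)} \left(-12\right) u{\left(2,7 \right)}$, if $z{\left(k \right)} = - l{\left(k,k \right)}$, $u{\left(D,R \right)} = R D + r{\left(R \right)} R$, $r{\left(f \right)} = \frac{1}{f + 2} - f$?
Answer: $61600$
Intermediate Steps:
$l{\left(J,m \right)} = - 6 m^{2}$ ($l{\left(J,m \right)} = - 6 m m = - 6 m^{2}$)
$r{\left(f \right)} = \frac{1}{2 + f} - f$
$u{\left(D,R \right)} = D R + \frac{R \left(1 - R^{2} - 2 R\right)}{2 + R}$ ($u{\left(D,R \right)} = R D + \frac{1 - R^{2} - 2 R}{2 + R} R = D R + \frac{R \left(1 - R^{2} - 2 R\right)}{2 + R}$)
$z{\left(k \right)} = 6 k^{2}$ ($z{\left(k \right)} = - \left(-6\right) k^{2} = 6 k^{2}$)
$z{\left(5 \right)} \left(-12\right) u{\left(2,7 \right)} = 6 \cdot 5^{2} \left(-12\right) \frac{7 \left(1 - 7^{2} - 14 + 2 \left(2 + 7\right)\right)}{2 + 7} = 6 \cdot 25 \left(-12\right) \frac{7 \left(1 - 49 - 14 + 2 \cdot 9\right)}{9} = 150 \left(-12\right) 7 \cdot \frac{1}{9} \left(1 - 49 - 14 + 18\right) = - 1800 \cdot 7 \cdot \frac{1}{9} \left(-44\right) = \left(-1800\right) \left(- \frac{308}{9}\right) = 61600$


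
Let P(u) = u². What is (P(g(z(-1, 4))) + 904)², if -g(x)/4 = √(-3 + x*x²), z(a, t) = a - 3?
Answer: 28224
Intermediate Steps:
z(a, t) = -3 + a
g(x) = -4*√(-3 + x³) (g(x) = -4*√(-3 + x*x²) = -4*√(-3 + x³))
(P(g(z(-1, 4))) + 904)² = ((-4*√(-3 + (-3 - 1)³))² + 904)² = ((-4*√(-3 + (-4)³))² + 904)² = ((-4*√(-3 - 64))² + 904)² = ((-4*I*√67)² + 904)² = (-1072 + 904)² = (-168)² = 28224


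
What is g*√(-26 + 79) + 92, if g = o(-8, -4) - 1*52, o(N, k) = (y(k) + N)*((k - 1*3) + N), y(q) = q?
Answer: 92 + 128*√53 ≈ 1023.9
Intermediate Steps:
o(N, k) = (N + k)*(-3 + N + k) (o(N, k) = (k + N)*((k - 1*3) + N) = (N + k)*((k - 3) + N) = (N + k)*((-3 + k) + N) = (N + k)*(-3 + N + k))
g = 128 (g = ((-8)² + (-4)² - 3*(-8) - 3*(-4) + 2*(-8)*(-4)) - 1*52 = (64 + 16 + 24 + 12 + 64) - 52 = 180 - 52 = 128)
g*√(-26 + 79) + 92 = 128*√(-26 + 79) + 92 = 128*√53 + 92 = 92 + 128*√53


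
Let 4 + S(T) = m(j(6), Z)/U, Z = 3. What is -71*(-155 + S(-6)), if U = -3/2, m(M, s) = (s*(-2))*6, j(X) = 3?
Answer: 9585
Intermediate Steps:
m(M, s) = -12*s (m(M, s) = -2*s*6 = -12*s)
U = -3/2 (U = -3*1/2 = -3/2 ≈ -1.5000)
S(T) = 20 (S(T) = -4 + (-12*3)/(-3/2) = -4 - 36*(-2/3) = -4 + 24 = 20)
-71*(-155 + S(-6)) = -71*(-155 + 20) = -71*(-135) = 9585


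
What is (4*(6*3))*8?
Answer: 576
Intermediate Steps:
(4*(6*3))*8 = (4*18)*8 = 72*8 = 576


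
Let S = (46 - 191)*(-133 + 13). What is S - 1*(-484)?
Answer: 17884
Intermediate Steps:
S = 17400 (S = -145*(-120) = 17400)
S - 1*(-484) = 17400 - 1*(-484) = 17400 + 484 = 17884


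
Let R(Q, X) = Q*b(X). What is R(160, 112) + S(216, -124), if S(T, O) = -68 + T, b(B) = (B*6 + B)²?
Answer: 98345108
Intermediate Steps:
b(B) = 49*B² (b(B) = (6*B + B)² = (7*B)² = 49*B²)
R(Q, X) = 49*Q*X² (R(Q, X) = Q*(49*X²) = 49*Q*X²)
R(160, 112) + S(216, -124) = 49*160*112² + (-68 + 216) = 49*160*12544 + 148 = 98344960 + 148 = 98345108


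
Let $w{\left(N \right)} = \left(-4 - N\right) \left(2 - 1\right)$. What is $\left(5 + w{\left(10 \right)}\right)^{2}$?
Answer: $81$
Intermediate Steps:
$w{\left(N \right)} = -4 - N$ ($w{\left(N \right)} = \left(-4 - N\right) 1 = -4 - N$)
$\left(5 + w{\left(10 \right)}\right)^{2} = \left(5 - 14\right)^{2} = \left(-9\right)^{2} = 81$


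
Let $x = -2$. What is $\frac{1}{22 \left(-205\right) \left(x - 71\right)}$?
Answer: $\frac{1}{329230} \approx 3.0374 \cdot 10^{-6}$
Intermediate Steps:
$\frac{1}{22 \left(-205\right) \left(x - 71\right)} = \frac{1}{22 \left(-205\right) \left(-2 - 71\right)} = \frac{1}{\left(-4510\right) \left(-2 - 71\right)} = \frac{1}{\left(-4510\right) \left(-73\right)} = \frac{1}{329230}$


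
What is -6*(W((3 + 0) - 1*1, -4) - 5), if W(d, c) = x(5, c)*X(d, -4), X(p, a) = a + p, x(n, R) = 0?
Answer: 30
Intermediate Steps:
W(d, c) = 0 (W(d, c) = 0*(-4 + d) = 0)
-6*(W((3 + 0) - 1*1, -4) - 5) = -6*(0 - 5) = -6*(-5) = 30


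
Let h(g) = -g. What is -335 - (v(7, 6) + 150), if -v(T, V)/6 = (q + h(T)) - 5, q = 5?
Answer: -527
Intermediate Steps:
v(T, V) = 6*T (v(T, V) = -6*((5 - T) - 5) = -(-6)*T = 6*T)
-335 - (v(7, 6) + 150) = -335 - (6*7 + 150) = -335 - (42 + 150) = -335 - 1*192 = -335 - 192 = -527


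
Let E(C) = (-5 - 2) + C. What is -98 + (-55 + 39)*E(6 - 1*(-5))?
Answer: -162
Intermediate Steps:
E(C) = -7 + C
-98 + (-55 + 39)*E(6 - 1*(-5)) = -98 + (-55 + 39)*(-7 + (6 - 1*(-5))) = -98 - 16*(-7 + (6 + 5)) = -98 - 16*(-7 + 11) = -98 - 16*4 = -98 - 64 = -162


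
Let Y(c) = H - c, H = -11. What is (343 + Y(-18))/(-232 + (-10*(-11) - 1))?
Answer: -350/123 ≈ -2.8455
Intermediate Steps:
Y(c) = -11 - c
(343 + Y(-18))/(-232 + (-10*(-11) - 1)) = (343 + (-11 - 1*(-18)))/(-232 + (-10*(-11) - 1)) = (343 + (-11 + 18))/(-232 + (110 - 1)) = (343 + 7)/(-232 + 109) = 350/(-123) = 350*(-1/123) = -350/123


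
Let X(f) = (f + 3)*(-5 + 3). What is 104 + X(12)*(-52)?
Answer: 1664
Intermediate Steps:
X(f) = -6 - 2*f (X(f) = (3 + f)*(-2) = -6 - 2*f)
104 + X(12)*(-52) = 104 + (-6 - 2*12)*(-52) = 104 + (-6 - 24)*(-52) = 104 - 30*(-52) = 104 + 1560 = 1664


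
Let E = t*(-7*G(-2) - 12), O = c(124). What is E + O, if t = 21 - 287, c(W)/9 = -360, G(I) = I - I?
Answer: -48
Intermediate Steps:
G(I) = 0
c(W) = -3240 (c(W) = 9*(-360) = -3240)
O = -3240
t = -266
E = 3192 (E = -266*(-7*0 - 12) = -266*(0 - 12) = -266*(-12) = 3192)
E + O = 3192 - 3240 = -48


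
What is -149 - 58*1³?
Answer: -207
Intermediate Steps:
-149 - 58*1³ = -149 - 58*1 = -149 - 58 = -207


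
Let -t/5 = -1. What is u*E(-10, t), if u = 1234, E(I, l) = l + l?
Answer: 12340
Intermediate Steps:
t = 5 (t = -5*(-1) = 5)
E(I, l) = 2*l
u*E(-10, t) = 1234*(2*5) = 1234*10 = 12340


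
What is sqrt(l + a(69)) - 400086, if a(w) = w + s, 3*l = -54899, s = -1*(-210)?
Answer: -400086 + I*sqrt(162186)/3 ≈ -4.0009e+5 + 134.24*I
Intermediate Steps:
s = 210
l = -54899/3 (l = (1/3)*(-54899) = -54899/3 ≈ -18300.)
a(w) = 210 + w (a(w) = w + 210 = 210 + w)
sqrt(l + a(69)) - 400086 = sqrt(-54899/3 + (210 + 69)) - 400086 = sqrt(-54899/3 + 279) - 400086 = sqrt(-54062/3) - 400086 = I*sqrt(162186)/3 - 400086 = -400086 + I*sqrt(162186)/3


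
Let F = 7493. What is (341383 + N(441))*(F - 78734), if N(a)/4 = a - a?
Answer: -24320466303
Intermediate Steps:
N(a) = 0 (N(a) = 4*(a - a) = 4*0 = 0)
(341383 + N(441))*(F - 78734) = (341383 + 0)*(7493 - 78734) = 341383*(-71241) = -24320466303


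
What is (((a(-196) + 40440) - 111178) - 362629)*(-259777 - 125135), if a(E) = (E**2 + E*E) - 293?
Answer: 137347379136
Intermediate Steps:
a(E) = -293 + 2*E**2 (a(E) = (E**2 + E**2) - 293 = 2*E**2 - 293 = -293 + 2*E**2)
(((a(-196) + 40440) - 111178) - 362629)*(-259777 - 125135) = ((((-293 + 2*(-196)**2) + 40440) - 111178) - 362629)*(-259777 - 125135) = ((((-293 + 2*38416) + 40440) - 111178) - 362629)*(-384912) = ((((-293 + 76832) + 40440) - 111178) - 362629)*(-384912) = (((76539 + 40440) - 111178) - 362629)*(-384912) = ((116979 - 111178) - 362629)*(-384912) = (5801 - 362629)*(-384912) = -356828*(-384912) = 137347379136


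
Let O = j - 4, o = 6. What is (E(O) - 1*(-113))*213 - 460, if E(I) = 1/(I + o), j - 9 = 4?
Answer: 118116/5 ≈ 23623.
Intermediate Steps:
j = 13 (j = 9 + 4 = 13)
O = 9 (O = 13 - 4 = 9)
E(I) = 1/(6 + I) (E(I) = 1/(I + 6) = 1/(6 + I))
(E(O) - 1*(-113))*213 - 460 = (1/(6 + 9) - 1*(-113))*213 - 460 = (1/15 + 113)*213 - 460 = (1696/15)*213 - 460 = 120416/5 - 460 = 118116/5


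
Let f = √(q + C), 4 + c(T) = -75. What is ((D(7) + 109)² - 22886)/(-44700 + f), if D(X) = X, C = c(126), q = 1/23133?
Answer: 4875522646500/23110908898753 + 4715*I*√42275696298/23110908898753 ≈ 0.21096 + 4.1948e-5*I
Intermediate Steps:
q = 1/23133 ≈ 4.3228e-5
c(T) = -79 (c(T) = -4 - 75 = -79)
C = -79
f = I*√42275696298/23133 (f = √(1/23133 - 79) = √(-1827506/23133) = I*√42275696298/23133 ≈ 8.8882*I)
((D(7) + 109)² - 22886)/(-44700 + f) = ((7 + 109)² - 22886)/(-44700 + I*√42275696298/23133) = (116² - 22886)/(-44700 + I*√42275696298/23133) = (13456 - 22886)/(-44700 + I*√42275696298/23133) = -9430/(-44700 + I*√42275696298/23133)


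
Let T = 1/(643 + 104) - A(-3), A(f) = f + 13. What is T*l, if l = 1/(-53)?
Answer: 7469/39591 ≈ 0.18865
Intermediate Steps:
A(f) = 13 + f
l = -1/53 ≈ -0.018868
T = -7469/747 (T = 1/(643 + 104) - (13 - 3) = 1/747 - 1*10 = 1/747 - 10 = -7469/747 ≈ -9.9987)
T*l = -7469/747*(-1/53) = 7469/39591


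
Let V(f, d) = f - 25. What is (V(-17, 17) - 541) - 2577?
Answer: -3160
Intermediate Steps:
V(f, d) = -25 + f
(V(-17, 17) - 541) - 2577 = ((-25 - 17) - 541) - 2577 = (-42 - 541) - 2577 = -583 - 2577 = -3160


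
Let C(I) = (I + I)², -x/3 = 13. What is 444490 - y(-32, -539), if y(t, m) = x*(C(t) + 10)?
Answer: 604624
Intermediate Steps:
x = -39 (x = -3*13 = -39)
C(I) = 4*I² (C(I) = (2*I)² = 4*I²)
y(t, m) = -390 - 156*t² (y(t, m) = -39*(4*t² + 10) = -39*(10 + 4*t²) = -390 - 156*t²)
444490 - y(-32, -539) = 444490 - (-390 - 156*(-32)²) = 444490 - (-390 - 156*1024) = 444490 - (-390 - 159744) = 444490 - 1*(-160134) = 444490 + 160134 = 604624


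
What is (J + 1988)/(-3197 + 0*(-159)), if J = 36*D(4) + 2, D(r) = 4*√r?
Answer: -2278/3197 ≈ -0.71254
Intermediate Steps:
J = 290 (J = 36*(4*√4) + 2 = 36*(4*2) + 2 = 36*8 + 2 = 288 + 2 = 290)
(J + 1988)/(-3197 + 0*(-159)) = (290 + 1988)/(-3197 + 0*(-159)) = 2278/(-3197 + 0) = 2278/(-3197) = 2278*(-1/3197) = -2278/3197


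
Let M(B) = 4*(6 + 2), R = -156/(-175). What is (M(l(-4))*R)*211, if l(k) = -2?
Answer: 1053312/175 ≈ 6018.9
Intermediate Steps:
R = 156/175 (R = -156*(-1/175) = 156/175 ≈ 0.89143)
M(B) = 32 (M(B) = 4*8 = 32)
(M(l(-4))*R)*211 = (32*(156/175))*211 = (4992/175)*211 = 1053312/175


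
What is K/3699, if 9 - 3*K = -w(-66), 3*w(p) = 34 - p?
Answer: 127/33291 ≈ 0.0038148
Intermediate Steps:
w(p) = 34/3 - p/3 (w(p) = (34 - p)/3 = 34/3 - p/3)
K = 127/9 (K = 3 - (-1)*(34/3 - ⅓*(-66))/3 = 3 - (-1)*(34/3 + 22)/3 = 3 - (-1)*100/(3*3) = 3 - ⅓*(-100/3) = 3 + 100/9 = 127/9 ≈ 14.111)
K/3699 = (127/9)/3699 = (127/9)*(1/3699) = 127/33291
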